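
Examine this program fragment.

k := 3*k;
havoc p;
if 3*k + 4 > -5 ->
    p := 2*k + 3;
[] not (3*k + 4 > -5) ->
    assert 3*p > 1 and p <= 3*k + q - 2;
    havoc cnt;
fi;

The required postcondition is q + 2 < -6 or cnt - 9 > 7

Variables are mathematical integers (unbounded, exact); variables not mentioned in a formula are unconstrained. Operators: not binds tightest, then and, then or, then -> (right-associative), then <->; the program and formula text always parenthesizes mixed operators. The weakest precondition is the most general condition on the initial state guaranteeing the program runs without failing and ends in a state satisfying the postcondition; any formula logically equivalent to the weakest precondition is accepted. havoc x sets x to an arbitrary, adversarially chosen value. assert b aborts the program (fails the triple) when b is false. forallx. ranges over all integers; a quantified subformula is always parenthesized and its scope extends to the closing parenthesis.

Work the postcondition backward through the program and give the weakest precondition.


Working backward. After the program, the postcondition q + 2 < -6 or cnt - 9 > 7 must hold; in canonical form it is q < -8 or cnt > 16.
Then branch requires q < -8 or cnt > 16; else branch requires 3*p > 1 and p <= 3*k + q - 2 and (forall cnt_1. (q < -8 or cnt_1 > 16)).
Before the if: (3*k > -9 -> (q < -8 or cnt > 16)) and ((not (3*k > -9)) -> (3*p > 1 and p <= 3*k + q - 2 and (forall cnt_1. (q < -8 or cnt_1 > 16))))
Before havoc p: forall p_1. ((3*k > -9 -> (q < -8 or cnt > 16)) and ((not (3*k > -9)) -> (3*p_1 > 1 and p_1 <= 3*k + q - 2 and (forall cnt_1. (q < -8 or cnt_1 > 16)))))
Before k := 3*k: forall p_1. ((9*k > -9 -> (q < -8 or cnt > 16)) and ((not (9*k > -9)) -> (3*p_1 > 1 and p_1 <= 9*k + q - 2 and (forall cnt_1. (q < -8 or cnt_1 > 16)))))
Answer: WP = forall p_1. ((9*k > -9 -> (q < -8 or cnt > 16)) and ((not (9*k > -9)) -> (3*p_1 > 1 and p_1 <= 9*k + q - 2 and (forall cnt_1. (q < -8 or cnt_1 > 16)))))


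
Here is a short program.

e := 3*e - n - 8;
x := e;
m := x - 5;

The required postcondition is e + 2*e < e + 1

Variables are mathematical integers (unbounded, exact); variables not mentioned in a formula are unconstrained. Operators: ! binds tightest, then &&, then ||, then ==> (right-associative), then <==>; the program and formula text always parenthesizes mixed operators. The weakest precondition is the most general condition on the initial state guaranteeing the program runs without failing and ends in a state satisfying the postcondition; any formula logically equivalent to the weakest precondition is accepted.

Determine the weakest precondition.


Working backward. After the program, the postcondition e + 2*e < e + 1 must hold; in canonical form it is 2*e < 1.
Before m := x - 5: 2*e < 1
Before x := e: 2*e < 1
Before e := 3*e - n - 8: 6*e < 2*n + 17
Answer: WP = 6*e < 2*n + 17


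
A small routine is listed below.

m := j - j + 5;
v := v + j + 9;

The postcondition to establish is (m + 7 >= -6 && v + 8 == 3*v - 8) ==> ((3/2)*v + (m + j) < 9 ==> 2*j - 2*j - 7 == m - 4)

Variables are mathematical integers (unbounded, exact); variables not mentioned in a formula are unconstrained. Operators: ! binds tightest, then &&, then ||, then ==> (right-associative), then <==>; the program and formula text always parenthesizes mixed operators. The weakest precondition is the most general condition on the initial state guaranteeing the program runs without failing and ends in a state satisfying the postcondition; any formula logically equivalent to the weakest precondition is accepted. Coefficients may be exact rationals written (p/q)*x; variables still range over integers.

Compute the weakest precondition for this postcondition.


Working backward. After the program, the postcondition (m + 7 >= -6 && v + 8 == 3*v - 8) ==> ((3/2)*v + (m + j) < 9 ==> 2*j - 2*j - 7 == m - 4) must hold; in canonical form it is (m >= -13 && 2*v == 16) ==> (j + m + (3/2)*v < 9 ==> m == -3).
Before v := v + j + 9: (m >= -13 && 2*j + 2*v == -2) ==> ((5/2)*j + m + (3/2)*v < -9/2 ==> m == -3)
Before m := j - j + 5: 2*j + 2*v == -2 ==> (!((5/2)*j + (3/2)*v < -19/2))
Answer: WP = 2*j + 2*v == -2 ==> (!((5/2)*j + (3/2)*v < -19/2))


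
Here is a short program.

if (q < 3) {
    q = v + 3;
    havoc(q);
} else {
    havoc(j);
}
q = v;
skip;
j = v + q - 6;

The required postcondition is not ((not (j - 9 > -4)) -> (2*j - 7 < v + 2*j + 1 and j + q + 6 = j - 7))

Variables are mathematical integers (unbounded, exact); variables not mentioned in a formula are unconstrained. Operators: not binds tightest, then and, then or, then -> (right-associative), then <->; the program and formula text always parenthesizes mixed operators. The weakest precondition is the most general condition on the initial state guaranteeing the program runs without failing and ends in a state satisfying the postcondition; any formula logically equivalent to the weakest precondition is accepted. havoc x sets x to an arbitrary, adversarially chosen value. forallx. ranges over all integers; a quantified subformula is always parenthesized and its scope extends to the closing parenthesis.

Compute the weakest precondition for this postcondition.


Working backward. After the program, the postcondition not ((not (j - 9 > -4)) -> (2*j - 7 < v + 2*j + 1 and j + q + 6 = j - 7)) must hold; in canonical form it is not ((not (j > 5)) -> (v > -8 and q = -13)).
Before j := v + q - 6: not ((not (q + v > 11)) -> (v > -8 and q = -13))
Before skip: not ((not (q + v > 11)) -> (v > -8 and q = -13))
Before q := v: not ((not (2*v > 11)) -> (v > -8 and v = -13))
Then branch requires not ((not (2*v > 11)) -> (v > -8 and v = -13)); else branch requires not ((not (2*v > 11)) -> (v > -8 and v = -13)).
Before the if: (q < 3 -> (not ((not (2*v > 11)) -> (v > -8 and v = -13)))) and ((not (q < 3)) -> (not ((not (2*v > 11)) -> (v > -8 and v = -13))))
Answer: WP = (q < 3 -> (not ((not (2*v > 11)) -> (v > -8 and v = -13)))) and ((not (q < 3)) -> (not ((not (2*v > 11)) -> (v > -8 and v = -13))))


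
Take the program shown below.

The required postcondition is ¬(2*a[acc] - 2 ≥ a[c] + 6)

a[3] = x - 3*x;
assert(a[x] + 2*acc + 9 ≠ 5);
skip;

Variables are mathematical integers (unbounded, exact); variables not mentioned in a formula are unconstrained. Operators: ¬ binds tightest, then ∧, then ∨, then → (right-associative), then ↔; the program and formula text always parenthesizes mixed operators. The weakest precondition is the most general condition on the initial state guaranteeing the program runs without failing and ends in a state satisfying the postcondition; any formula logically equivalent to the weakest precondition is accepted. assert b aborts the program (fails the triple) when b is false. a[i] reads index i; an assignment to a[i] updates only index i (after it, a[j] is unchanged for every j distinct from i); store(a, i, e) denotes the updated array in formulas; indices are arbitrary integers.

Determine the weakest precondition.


Working backward. After the program, the postcondition ¬(2*a[acc] - 2 ≥ a[c] + 6) must hold; in canonical form it is ¬(2*a[acc] ≥ a[c] + 8).
Before skip: ¬(2*a[acc] ≥ a[c] + 8)
Before assert a[x] + 2*acc + 9 ≠ 5: a[x] + 2*acc ≠ -4 ∧ (¬(2*a[acc] ≥ a[c] + 8))
Before a[3] := x - 3*x: store(a, 3, -2*x)[x] + 2*acc ≠ -4 ∧ (¬(2*store(a, 3, -2*x)[acc] ≥ store(a, 3, -2*x)[c] + 8))
Answer: WP = store(a, 3, -2*x)[x] + 2*acc ≠ -4 ∧ (¬(2*store(a, 3, -2*x)[acc] ≥ store(a, 3, -2*x)[c] + 8))


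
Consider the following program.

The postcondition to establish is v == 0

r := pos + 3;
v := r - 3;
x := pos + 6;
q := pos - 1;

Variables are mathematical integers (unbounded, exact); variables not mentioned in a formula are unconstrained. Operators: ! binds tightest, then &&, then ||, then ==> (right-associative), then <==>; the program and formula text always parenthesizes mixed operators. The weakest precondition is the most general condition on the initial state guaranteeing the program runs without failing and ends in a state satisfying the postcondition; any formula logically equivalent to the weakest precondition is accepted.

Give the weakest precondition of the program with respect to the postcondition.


Working backward. After the program, v == 0 must hold.
Before q := pos - 1: v == 0
Before x := pos + 6: v == 0
Before v := r - 3: r == 3
Before r := pos + 3: pos == 0
Answer: WP = pos == 0


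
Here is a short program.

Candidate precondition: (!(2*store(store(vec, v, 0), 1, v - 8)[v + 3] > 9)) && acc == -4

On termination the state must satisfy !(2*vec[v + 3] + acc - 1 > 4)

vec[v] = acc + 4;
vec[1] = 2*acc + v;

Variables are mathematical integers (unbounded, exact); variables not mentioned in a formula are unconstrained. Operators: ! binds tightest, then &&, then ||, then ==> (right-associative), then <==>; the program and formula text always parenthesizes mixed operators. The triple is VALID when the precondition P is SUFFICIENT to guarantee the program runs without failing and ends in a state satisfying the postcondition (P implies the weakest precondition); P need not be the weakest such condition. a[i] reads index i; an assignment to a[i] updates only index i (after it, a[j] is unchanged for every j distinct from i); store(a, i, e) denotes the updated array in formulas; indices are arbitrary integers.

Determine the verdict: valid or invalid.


Working backward. After the program, the postcondition !(2*vec[v + 3] + acc - 1 > 4) must hold; in canonical form it is !(2*vec[v + 3] + acc > 5).
Before vec[1] := 2*acc + v: !(2*store(vec, 1, 2*acc + v)[v + 3] + acc > 5)
Before vec[v] := acc + 4: !(2*store(store(vec, v, acc + 4), 1, 2*acc + v)[v + 3] + acc > 5)
The weakest precondition is !(2*store(store(vec, v, acc + 4), 1, 2*acc + v)[v + 3] + acc > 5).
Check whether (!(2*store(store(vec, v, 0), 1, v - 8)[v + 3] > 9)) && acc == -4 implies it.
Every state satisfying the precondition satisfies the weakest precondition: the implication holds.
Answer: valid


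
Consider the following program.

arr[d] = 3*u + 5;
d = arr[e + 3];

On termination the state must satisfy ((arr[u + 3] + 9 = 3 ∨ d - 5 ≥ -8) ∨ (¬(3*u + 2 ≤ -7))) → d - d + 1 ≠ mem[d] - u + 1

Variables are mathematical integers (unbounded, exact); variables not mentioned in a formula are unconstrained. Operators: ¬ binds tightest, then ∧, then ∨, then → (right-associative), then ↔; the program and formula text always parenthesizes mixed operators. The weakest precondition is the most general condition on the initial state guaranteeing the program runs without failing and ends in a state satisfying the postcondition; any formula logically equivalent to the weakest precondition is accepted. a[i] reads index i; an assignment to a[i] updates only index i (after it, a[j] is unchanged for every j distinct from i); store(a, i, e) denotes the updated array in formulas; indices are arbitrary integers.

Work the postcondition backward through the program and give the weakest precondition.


Working backward. After the program, the postcondition ((arr[u + 3] + 9 = 3 ∨ d - 5 ≥ -8) ∨ (¬(3*u + 2 ≤ -7))) → d - d + 1 ≠ mem[d] - u + 1 must hold; in canonical form it is (arr[u + 3] = -6 ∨ d ≥ -3 ∨ (¬(3*u ≤ -9))) → u ≠ mem[d].
Before d := arr[e + 3]: (arr[u + 3] = -6 ∨ arr[e + 3] ≥ -3 ∨ (¬(3*u ≤ -9))) → u ≠ mem[arr[e + 3]]
Before arr[d] := 3*u + 5: (store(arr, d, 3*u + 5)[u + 3] = -6 ∨ store(arr, d, 3*u + 5)[e + 3] ≥ -3 ∨ (¬(3*u ≤ -9))) → u ≠ mem[store(arr, d, 3*u + 5)[e + 3]]
Answer: WP = (store(arr, d, 3*u + 5)[u + 3] = -6 ∨ store(arr, d, 3*u + 5)[e + 3] ≥ -3 ∨ (¬(3*u ≤ -9))) → u ≠ mem[store(arr, d, 3*u + 5)[e + 3]]


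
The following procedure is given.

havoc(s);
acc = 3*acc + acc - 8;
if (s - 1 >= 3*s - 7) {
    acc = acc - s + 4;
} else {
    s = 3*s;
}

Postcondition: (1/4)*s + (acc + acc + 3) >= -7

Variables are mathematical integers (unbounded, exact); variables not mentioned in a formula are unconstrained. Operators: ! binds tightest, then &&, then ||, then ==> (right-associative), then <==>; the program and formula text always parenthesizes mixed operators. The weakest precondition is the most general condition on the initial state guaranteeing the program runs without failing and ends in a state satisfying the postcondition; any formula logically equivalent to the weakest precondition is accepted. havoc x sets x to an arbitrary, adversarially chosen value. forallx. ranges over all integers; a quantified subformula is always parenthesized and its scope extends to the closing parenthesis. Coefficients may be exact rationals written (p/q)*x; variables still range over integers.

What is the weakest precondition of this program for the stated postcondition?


Working backward. After the program, the postcondition (1/4)*s + (acc + acc + 3) >= -7 must hold; in canonical form it is 2*acc + (1/4)*s >= -10.
Then branch requires 2*acc >= (7/4)*s - 18; else branch requires 2*acc + (3/4)*s >= -10.
Before the if: (2*s <= 6 ==> 2*acc >= (7/4)*s - 18) && ((!(2*s <= 6)) ==> 2*acc + (3/4)*s >= -10)
Before acc := 3*acc + acc - 8: (2*s <= 6 ==> 8*acc >= (7/4)*s - 2) && ((!(2*s <= 6)) ==> 8*acc + (3/4)*s >= 6)
Before havoc s: forall s_1. ((2*s_1 <= 6 ==> 8*acc >= (7/4)*s_1 - 2) && ((!(2*s_1 <= 6)) ==> 8*acc + (3/4)*s_1 >= 6))
Answer: WP = forall s_1. ((2*s_1 <= 6 ==> 8*acc >= (7/4)*s_1 - 2) && ((!(2*s_1 <= 6)) ==> 8*acc + (3/4)*s_1 >= 6))


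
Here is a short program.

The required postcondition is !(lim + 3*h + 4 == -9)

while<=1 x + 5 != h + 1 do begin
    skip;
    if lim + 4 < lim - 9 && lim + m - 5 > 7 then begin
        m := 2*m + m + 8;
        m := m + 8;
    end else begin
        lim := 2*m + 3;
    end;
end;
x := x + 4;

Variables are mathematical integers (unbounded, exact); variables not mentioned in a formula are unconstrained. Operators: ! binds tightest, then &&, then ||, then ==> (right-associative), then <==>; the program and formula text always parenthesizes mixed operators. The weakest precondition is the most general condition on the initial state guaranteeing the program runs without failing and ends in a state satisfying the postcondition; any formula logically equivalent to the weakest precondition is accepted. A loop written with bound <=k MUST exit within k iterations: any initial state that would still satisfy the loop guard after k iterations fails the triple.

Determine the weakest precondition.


Working backward. After the program, the postcondition !(lim + 3*h + 4 == -9) must hold; in canonical form it is !(3*h + lim == -13).
Before x := x + 4: !(3*h + lim == -13)
Before the loop (bound <=1), unroll the exhaustion recursion (WP_0 = exit-now case; WP_j = one more guarded iteration, up to j = 1):
  WP_0: (!(x != h - 4)) && (!(3*h + lim == -13))
  WP_1: (x != h - 4 ==> ((!(x != h - 4)) && (!(3*h + 2*m == -16)))) && ((!(x != h - 4)) ==> (!(3*h + lim == -13)))
So before the loop: (x != h - 4 ==> ((!(x != h - 4)) && (!(3*h + 2*m == -16)))) && ((!(x != h - 4)) ==> (!(3*h + lim == -13)))
Answer: WP = (x != h - 4 ==> ((!(x != h - 4)) && (!(3*h + 2*m == -16)))) && ((!(x != h - 4)) ==> (!(3*h + lim == -13)))


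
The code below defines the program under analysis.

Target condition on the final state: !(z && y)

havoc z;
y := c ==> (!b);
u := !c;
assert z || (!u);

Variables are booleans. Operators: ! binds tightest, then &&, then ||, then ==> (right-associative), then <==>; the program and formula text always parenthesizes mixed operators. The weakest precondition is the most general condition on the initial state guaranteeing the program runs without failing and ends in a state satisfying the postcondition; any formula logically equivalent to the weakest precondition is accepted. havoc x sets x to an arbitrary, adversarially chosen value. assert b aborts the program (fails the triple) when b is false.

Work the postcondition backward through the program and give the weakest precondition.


Working backward. After the program, !(z && y) must hold.
Before assert z || (!u): (z || (!u)) && (!(z && y))
Before u := !c: (z || c) && (!(z && y))
Before y := c ==> (!b): (z || c) && (!(z && (c ==> (!b))))
Before havoc z: (!(c ==> (!b))) && c
Answer: WP = (!(c ==> (!b))) && c


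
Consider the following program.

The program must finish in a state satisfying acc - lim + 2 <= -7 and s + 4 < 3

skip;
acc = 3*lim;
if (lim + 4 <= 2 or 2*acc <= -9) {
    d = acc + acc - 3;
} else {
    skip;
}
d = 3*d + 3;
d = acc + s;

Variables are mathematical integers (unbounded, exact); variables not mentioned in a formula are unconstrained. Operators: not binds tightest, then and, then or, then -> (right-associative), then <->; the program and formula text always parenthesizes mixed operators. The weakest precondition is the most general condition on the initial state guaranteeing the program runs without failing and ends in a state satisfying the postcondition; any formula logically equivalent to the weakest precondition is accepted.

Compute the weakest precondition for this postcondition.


Working backward. After the program, the postcondition acc - lim + 2 <= -7 and s + 4 < 3 must hold; in canonical form it is acc <= lim - 9 and s < -1.
Before d := acc + s: acc <= lim - 9 and s < -1
Before d := 3*d + 3: acc <= lim - 9 and s < -1
Then branch requires acc <= lim - 9 and s < -1; else branch requires acc <= lim - 9 and s < -1.
Before the if: ((lim <= -2 or 2*acc <= -9) -> (acc <= lim - 9 and s < -1)) and ((not (lim <= -2 or 2*acc <= -9)) -> (acc <= lim - 9 and s < -1))
Before acc := 3*lim: ((lim <= -2 or 6*lim <= -9) -> (2*lim <= -9 and s < -1)) and ((not (lim <= -2 or 6*lim <= -9)) -> (2*lim <= -9 and s < -1))
Before skip: ((lim <= -2 or 6*lim <= -9) -> (2*lim <= -9 and s < -1)) and ((not (lim <= -2 or 6*lim <= -9)) -> (2*lim <= -9 and s < -1))
Answer: WP = ((lim <= -2 or 6*lim <= -9) -> (2*lim <= -9 and s < -1)) and ((not (lim <= -2 or 6*lim <= -9)) -> (2*lim <= -9 and s < -1))


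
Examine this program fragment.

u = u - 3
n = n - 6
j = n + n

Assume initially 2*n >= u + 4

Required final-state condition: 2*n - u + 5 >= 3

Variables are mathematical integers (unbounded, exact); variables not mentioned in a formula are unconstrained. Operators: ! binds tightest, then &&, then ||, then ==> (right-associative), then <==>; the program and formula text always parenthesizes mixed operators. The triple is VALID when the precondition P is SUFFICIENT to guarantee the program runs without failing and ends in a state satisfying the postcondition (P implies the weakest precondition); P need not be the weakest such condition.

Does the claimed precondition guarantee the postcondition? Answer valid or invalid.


Working backward. After the program, the postcondition 2*n - u + 5 >= 3 must hold; in canonical form it is 2*n >= u - 2.
Before j := n + n: 2*n >= u - 2
Before n := n - 6: 2*n >= u + 10
Before u := u - 3: 2*n >= u + 7
The weakest precondition is 2*n >= u + 7.
Check whether 2*n >= u + 4 implies it.
Countermodel: at the initial state n = 0, u = -4, the precondition holds but the weakest precondition fails.
Answer: invalid


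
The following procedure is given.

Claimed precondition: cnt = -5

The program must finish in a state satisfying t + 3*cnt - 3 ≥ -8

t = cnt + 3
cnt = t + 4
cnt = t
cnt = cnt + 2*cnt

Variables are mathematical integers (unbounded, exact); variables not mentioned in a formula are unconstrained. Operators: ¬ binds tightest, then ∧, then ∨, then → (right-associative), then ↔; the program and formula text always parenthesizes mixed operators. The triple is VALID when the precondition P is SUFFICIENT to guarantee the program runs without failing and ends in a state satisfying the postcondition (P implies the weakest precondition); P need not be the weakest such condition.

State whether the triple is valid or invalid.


Working backward. After the program, the postcondition t + 3*cnt - 3 ≥ -8 must hold; in canonical form it is 3*cnt + t ≥ -5.
Before cnt := cnt + 2*cnt: 9*cnt + t ≥ -5
Before cnt := t: 10*t ≥ -5
Before cnt := t + 4: 10*t ≥ -5
Before t := cnt + 3: 10*cnt ≥ -35
The weakest precondition is 10*cnt ≥ -35.
Check whether cnt = -5 implies it.
Countermodel: at the initial state cnt = -5, the precondition holds but the weakest precondition fails.
Answer: invalid


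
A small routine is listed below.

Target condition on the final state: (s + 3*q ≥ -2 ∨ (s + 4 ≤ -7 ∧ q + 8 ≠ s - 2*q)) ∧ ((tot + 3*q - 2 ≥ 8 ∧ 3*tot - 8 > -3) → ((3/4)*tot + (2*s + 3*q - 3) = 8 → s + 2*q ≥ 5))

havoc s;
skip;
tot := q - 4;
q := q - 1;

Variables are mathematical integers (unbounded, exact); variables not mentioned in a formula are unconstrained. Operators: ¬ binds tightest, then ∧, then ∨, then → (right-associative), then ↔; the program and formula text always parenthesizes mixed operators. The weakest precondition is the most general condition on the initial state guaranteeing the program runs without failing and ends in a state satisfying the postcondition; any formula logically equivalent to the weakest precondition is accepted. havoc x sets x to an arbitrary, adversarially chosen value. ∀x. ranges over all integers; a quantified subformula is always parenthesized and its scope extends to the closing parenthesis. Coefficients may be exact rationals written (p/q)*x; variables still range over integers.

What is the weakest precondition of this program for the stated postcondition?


Working backward. After the program, the postcondition (s + 3*q ≥ -2 ∨ (s + 4 ≤ -7 ∧ q + 8 ≠ s - 2*q)) ∧ ((tot + 3*q - 2 ≥ 8 ∧ 3*tot - 8 > -3) → ((3/4)*tot + (2*s + 3*q - 3) = 8 → s + 2*q ≥ 5)) must hold; in canonical form it is (3*q + s ≥ -2 ∨ (s ≤ -11 ∧ 3*q ≠ s - 8)) ∧ ((3*q + tot ≥ 10 ∧ 3*tot > 5) → (3*q + 2*s + (3/4)*tot = 11 → 2*q + s ≥ 5)).
Before q := q - 1: (3*q + s ≥ 1 ∨ (s ≤ -11 ∧ 3*q ≠ s - 5)) ∧ ((3*q + tot ≥ 13 ∧ 3*tot > 5) → (3*q + 2*s + (3/4)*tot = 14 → 2*q + s ≥ 7))
Before tot := q - 4: (3*q + s ≥ 1 ∨ (s ≤ -11 ∧ 3*q ≠ s - 5)) ∧ ((4*q ≥ 17 ∧ 3*q > 17) → ((15/4)*q + 2*s = 17 → 2*q + s ≥ 7))
Before skip: (3*q + s ≥ 1 ∨ (s ≤ -11 ∧ 3*q ≠ s - 5)) ∧ ((4*q ≥ 17 ∧ 3*q > 17) → ((15/4)*q + 2*s = 17 → 2*q + s ≥ 7))
Before havoc s: ∀s_1. ((3*q + s_1 ≥ 1 ∨ (s_1 ≤ -11 ∧ 3*q ≠ s_1 - 5)) ∧ ((4*q ≥ 17 ∧ 3*q > 17) → ((15/4)*q + 2*s_1 = 17 → 2*q + s_1 ≥ 7)))
Answer: WP = ∀s_1. ((3*q + s_1 ≥ 1 ∨ (s_1 ≤ -11 ∧ 3*q ≠ s_1 - 5)) ∧ ((4*q ≥ 17 ∧ 3*q > 17) → ((15/4)*q + 2*s_1 = 17 → 2*q + s_1 ≥ 7)))


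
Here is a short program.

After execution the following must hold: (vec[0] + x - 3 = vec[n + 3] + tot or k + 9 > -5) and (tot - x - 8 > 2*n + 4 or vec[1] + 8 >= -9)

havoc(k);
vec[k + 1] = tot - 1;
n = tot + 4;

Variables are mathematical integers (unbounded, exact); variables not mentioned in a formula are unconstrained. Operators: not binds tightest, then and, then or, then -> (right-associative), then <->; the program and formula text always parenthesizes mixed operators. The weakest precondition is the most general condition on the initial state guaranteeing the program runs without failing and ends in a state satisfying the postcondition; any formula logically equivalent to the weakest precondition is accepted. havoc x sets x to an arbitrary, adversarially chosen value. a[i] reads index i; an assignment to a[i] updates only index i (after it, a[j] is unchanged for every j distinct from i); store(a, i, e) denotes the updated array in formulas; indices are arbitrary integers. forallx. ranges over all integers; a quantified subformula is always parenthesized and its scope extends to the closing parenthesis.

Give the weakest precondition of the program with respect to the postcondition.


Working backward. After the program, the postcondition (vec[0] + x - 3 = vec[n + 3] + tot or k + 9 > -5) and (tot - x - 8 > 2*n + 4 or vec[1] + 8 >= -9) must hold; in canonical form it is (vec[0] + x = vec[n + 3] + tot + 3 or k > -14) and (tot > 2*n + x + 12 or vec[1] >= -17).
Before n := tot + 4: (vec[0] + x = vec[tot + 7] + tot + 3 or k > -14) and (tot + x < -20 or vec[1] >= -17)
Before vec[k + 1] := tot - 1: (store(vec, k + 1, tot - 1)[0] + x = store(vec, k + 1, tot - 1)[tot + 7] + tot + 3 or k > -14) and (tot + x < -20 or store(vec, k + 1, tot - 1)[1] >= -17)
Before havoc k: forall k_1. ((store(vec, k_1 + 1, tot - 1)[0] + x = store(vec, k_1 + 1, tot - 1)[tot + 7] + tot + 3 or k_1 > -14) and (tot + x < -20 or store(vec, k_1 + 1, tot - 1)[1] >= -17))
Answer: WP = forall k_1. ((store(vec, k_1 + 1, tot - 1)[0] + x = store(vec, k_1 + 1, tot - 1)[tot + 7] + tot + 3 or k_1 > -14) and (tot + x < -20 or store(vec, k_1 + 1, tot - 1)[1] >= -17))


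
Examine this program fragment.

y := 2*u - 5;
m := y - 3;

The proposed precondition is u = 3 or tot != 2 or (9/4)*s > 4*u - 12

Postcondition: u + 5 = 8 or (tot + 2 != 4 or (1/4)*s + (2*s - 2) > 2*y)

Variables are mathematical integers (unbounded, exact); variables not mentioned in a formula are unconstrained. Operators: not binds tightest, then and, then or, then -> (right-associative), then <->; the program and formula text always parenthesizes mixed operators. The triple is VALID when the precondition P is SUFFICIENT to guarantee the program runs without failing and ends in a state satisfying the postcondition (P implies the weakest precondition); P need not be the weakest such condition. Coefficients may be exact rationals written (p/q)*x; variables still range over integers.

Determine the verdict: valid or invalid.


Working backward. After the program, the postcondition u + 5 = 8 or (tot + 2 != 4 or (1/4)*s + (2*s - 2) > 2*y) must hold; in canonical form it is u = 3 or tot != 2 or (9/4)*s > 2*y + 2.
Before m := y - 3: u = 3 or tot != 2 or (9/4)*s > 2*y + 2
Before y := 2*u - 5: u = 3 or tot != 2 or (9/4)*s > 4*u - 8
The weakest precondition is u = 3 or tot != 2 or (9/4)*s > 4*u - 8.
Check whether u = 3 or tot != 2 or (9/4)*s > 4*u - 12 implies it.
Countermodel: at the initial state s = 16, tot = 2, u = 11, the precondition holds but the weakest precondition fails.
Answer: invalid


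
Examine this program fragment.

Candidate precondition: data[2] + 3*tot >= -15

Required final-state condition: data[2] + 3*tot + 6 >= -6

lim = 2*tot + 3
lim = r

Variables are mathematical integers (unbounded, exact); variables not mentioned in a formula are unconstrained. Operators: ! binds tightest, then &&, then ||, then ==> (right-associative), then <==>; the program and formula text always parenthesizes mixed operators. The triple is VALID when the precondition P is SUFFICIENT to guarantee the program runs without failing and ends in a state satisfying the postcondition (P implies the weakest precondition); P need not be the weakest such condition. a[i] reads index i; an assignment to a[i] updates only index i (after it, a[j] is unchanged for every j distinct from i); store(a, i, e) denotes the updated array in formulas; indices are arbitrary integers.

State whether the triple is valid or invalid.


Working backward. After the program, the postcondition data[2] + 3*tot + 6 >= -6 must hold; in canonical form it is data[2] + 3*tot >= -12.
Before lim := r: data[2] + 3*tot >= -12
Before lim := 2*tot + 3: data[2] + 3*tot >= -12
The weakest precondition is data[2] + 3*tot >= -12.
Check whether data[2] + 3*tot >= -15 implies it.
Countermodel: at the initial state data = {[2] = -13, elsewhere -13}, tot = 0, the precondition holds but the weakest precondition fails.
Answer: invalid


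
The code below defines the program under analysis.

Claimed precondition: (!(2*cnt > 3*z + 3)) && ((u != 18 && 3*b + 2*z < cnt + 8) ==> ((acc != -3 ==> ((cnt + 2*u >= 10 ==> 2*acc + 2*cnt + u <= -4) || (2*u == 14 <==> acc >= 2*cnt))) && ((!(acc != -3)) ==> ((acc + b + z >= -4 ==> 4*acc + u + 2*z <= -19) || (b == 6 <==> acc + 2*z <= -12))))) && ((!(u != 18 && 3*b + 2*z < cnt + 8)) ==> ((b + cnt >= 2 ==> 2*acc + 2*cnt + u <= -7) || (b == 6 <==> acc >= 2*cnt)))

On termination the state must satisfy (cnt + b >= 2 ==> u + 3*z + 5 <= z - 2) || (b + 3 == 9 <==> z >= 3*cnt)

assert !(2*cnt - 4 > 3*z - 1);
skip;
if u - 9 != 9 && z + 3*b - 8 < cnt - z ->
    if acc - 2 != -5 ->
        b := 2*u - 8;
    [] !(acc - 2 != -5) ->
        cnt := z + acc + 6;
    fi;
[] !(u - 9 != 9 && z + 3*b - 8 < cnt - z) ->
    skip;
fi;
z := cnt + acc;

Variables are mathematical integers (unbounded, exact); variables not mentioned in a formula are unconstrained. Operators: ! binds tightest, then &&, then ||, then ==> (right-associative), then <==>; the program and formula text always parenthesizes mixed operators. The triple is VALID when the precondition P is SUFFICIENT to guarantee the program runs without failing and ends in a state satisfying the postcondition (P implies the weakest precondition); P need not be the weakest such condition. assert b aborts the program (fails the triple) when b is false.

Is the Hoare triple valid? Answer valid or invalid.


Working backward. After the program, the postcondition (cnt + b >= 2 ==> u + 3*z + 5 <= z - 2) || (b + 3 == 9 <==> z >= 3*cnt) must hold; in canonical form it is (b + cnt >= 2 ==> u + 2*z <= -7) || (b == 6 <==> z >= 3*cnt).
Before z := cnt + acc: (b + cnt >= 2 ==> 2*acc + 2*cnt + u <= -7) || (b == 6 <==> acc >= 2*cnt)
Then branch requires (acc != -3 ==> ((cnt + 2*u >= 10 ==> 2*acc + 2*cnt + u <= -7) || (2*u == 14 <==> acc >= 2*cnt))) && ((!(acc != -3)) ==> ((acc + b + z >= -4 ==> 4*acc + u + 2*z <= -19) || (b == 6 <==> acc + 2*z <= -12))); else branch requires (b + cnt >= 2 ==> 2*acc + 2*cnt + u <= -7) || (b == 6 <==> acc >= 2*cnt).
Before the if: ((u != 18 && 3*b + 2*z < cnt + 8) ==> ((acc != -3 ==> ((cnt + 2*u >= 10 ==> 2*acc + 2*cnt + u <= -7) || (2*u == 14 <==> acc >= 2*cnt))) && ((!(acc != -3)) ==> ((acc + b + z >= -4 ==> 4*acc + u + 2*z <= -19) || (b == 6 <==> acc + 2*z <= -12))))) && ((!(u != 18 && 3*b + 2*z < cnt + 8)) ==> ((b + cnt >= 2 ==> 2*acc + 2*cnt + u <= -7) || (b == 6 <==> acc >= 2*cnt)))
Before skip: ((u != 18 && 3*b + 2*z < cnt + 8) ==> ((acc != -3 ==> ((cnt + 2*u >= 10 ==> 2*acc + 2*cnt + u <= -7) || (2*u == 14 <==> acc >= 2*cnt))) && ((!(acc != -3)) ==> ((acc + b + z >= -4 ==> 4*acc + u + 2*z <= -19) || (b == 6 <==> acc + 2*z <= -12))))) && ((!(u != 18 && 3*b + 2*z < cnt + 8)) ==> ((b + cnt >= 2 ==> 2*acc + 2*cnt + u <= -7) || (b == 6 <==> acc >= 2*cnt)))
Before assert !(2*cnt - 4 > 3*z - 1): (!(2*cnt > 3*z + 3)) && ((u != 18 && 3*b + 2*z < cnt + 8) ==> ((acc != -3 ==> ((cnt + 2*u >= 10 ==> 2*acc + 2*cnt + u <= -7) || (2*u == 14 <==> acc >= 2*cnt))) && ((!(acc != -3)) ==> ((acc + b + z >= -4 ==> 4*acc + u + 2*z <= -19) || (b == 6 <==> acc + 2*z <= -12))))) && ((!(u != 18 && 3*b + 2*z < cnt + 8)) ==> ((b + cnt >= 2 ==> 2*acc + 2*cnt + u <= -7) || (b == 6 <==> acc >= 2*cnt)))
The weakest precondition is (!(2*cnt > 3*z + 3)) && ((u != 18 && 3*b + 2*z < cnt + 8) ==> ((acc != -3 ==> ((cnt + 2*u >= 10 ==> 2*acc + 2*cnt + u <= -7) || (2*u == 14 <==> acc >= 2*cnt))) && ((!(acc != -3)) ==> ((acc + b + z >= -4 ==> 4*acc + u + 2*z <= -19) || (b == 6 <==> acc + 2*z <= -12))))) && ((!(u != 18 && 3*b + 2*z < cnt + 8)) ==> ((b + cnt >= 2 ==> 2*acc + 2*cnt + u <= -7) || (b == 6 <==> acc >= 2*cnt))).
Check whether (!(2*cnt > 3*z + 3)) && ((u != 18 && 3*b + 2*z < cnt + 8) ==> ((acc != -3 ==> ((cnt + 2*u >= 10 ==> 2*acc + 2*cnt + u <= -4) || (2*u == 14 <==> acc >= 2*cnt))) && ((!(acc != -3)) ==> ((acc + b + z >= -4 ==> 4*acc + u + 2*z <= -19) || (b == 6 <==> acc + 2*z <= -12))))) && ((!(u != 18 && 3*b + 2*z < cnt + 8)) ==> ((b + cnt >= 2 ==> 2*acc + 2*cnt + u <= -7) || (b == 6 <==> acc >= 2*cnt))) implies it.
Countermodel: at the initial state acc = -6, b = 0, cnt = 0, u = 7, z = 0, the precondition holds but the weakest precondition fails.
Answer: invalid


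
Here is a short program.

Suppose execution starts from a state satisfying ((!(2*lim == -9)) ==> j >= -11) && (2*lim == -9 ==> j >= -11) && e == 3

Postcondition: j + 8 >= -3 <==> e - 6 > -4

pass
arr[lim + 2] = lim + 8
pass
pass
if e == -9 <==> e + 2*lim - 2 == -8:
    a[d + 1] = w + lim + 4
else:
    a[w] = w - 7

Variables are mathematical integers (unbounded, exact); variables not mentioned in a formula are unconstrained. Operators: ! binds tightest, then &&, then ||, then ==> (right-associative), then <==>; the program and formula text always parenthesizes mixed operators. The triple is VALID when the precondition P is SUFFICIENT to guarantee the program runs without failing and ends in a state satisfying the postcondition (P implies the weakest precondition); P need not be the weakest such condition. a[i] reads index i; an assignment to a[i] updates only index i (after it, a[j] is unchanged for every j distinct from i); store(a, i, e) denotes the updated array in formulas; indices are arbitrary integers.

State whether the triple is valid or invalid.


Working backward. After the program, the postcondition j + 8 >= -3 <==> e - 6 > -4 must hold; in canonical form it is j >= -11 <==> e > 2.
Then branch requires j >= -11 <==> e > 2; else branch requires j >= -11 <==> e > 2.
Before the if: ((e == -9 <==> e + 2*lim == -6) ==> (j >= -11 <==> e > 2)) && ((!(e == -9 <==> e + 2*lim == -6)) ==> (j >= -11 <==> e > 2))
Before skip: ((e == -9 <==> e + 2*lim == -6) ==> (j >= -11 <==> e > 2)) && ((!(e == -9 <==> e + 2*lim == -6)) ==> (j >= -11 <==> e > 2))
Before skip: ((e == -9 <==> e + 2*lim == -6) ==> (j >= -11 <==> e > 2)) && ((!(e == -9 <==> e + 2*lim == -6)) ==> (j >= -11 <==> e > 2))
Before arr[lim + 2] := lim + 8: ((e == -9 <==> e + 2*lim == -6) ==> (j >= -11 <==> e > 2)) && ((!(e == -9 <==> e + 2*lim == -6)) ==> (j >= -11 <==> e > 2))
Before skip: ((e == -9 <==> e + 2*lim == -6) ==> (j >= -11 <==> e > 2)) && ((!(e == -9 <==> e + 2*lim == -6)) ==> (j >= -11 <==> e > 2))
The weakest precondition is ((e == -9 <==> e + 2*lim == -6) ==> (j >= -11 <==> e > 2)) && ((!(e == -9 <==> e + 2*lim == -6)) ==> (j >= -11 <==> e > 2)).
Check whether ((!(2*lim == -9)) ==> j >= -11) && (2*lim == -9 ==> j >= -11) && e == 3 implies it.
Every state satisfying the precondition satisfies the weakest precondition: the implication holds.
Answer: valid


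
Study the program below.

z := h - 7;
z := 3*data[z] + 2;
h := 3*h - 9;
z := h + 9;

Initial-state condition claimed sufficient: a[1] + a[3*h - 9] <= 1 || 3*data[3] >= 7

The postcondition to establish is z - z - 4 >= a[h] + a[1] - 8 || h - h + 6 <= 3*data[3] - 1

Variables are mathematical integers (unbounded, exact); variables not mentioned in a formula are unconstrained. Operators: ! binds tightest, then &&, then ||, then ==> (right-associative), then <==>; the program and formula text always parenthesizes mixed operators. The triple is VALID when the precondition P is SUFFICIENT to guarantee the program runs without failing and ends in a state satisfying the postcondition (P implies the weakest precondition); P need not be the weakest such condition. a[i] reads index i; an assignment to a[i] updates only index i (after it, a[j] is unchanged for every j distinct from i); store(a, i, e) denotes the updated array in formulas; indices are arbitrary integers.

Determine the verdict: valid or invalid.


Working backward. After the program, the postcondition z - z - 4 >= a[h] + a[1] - 8 || h - h + 6 <= 3*data[3] - 1 must hold; in canonical form it is a[1] + a[h] <= 4 || 3*data[3] >= 7.
Before z := h + 9: a[1] + a[h] <= 4 || 3*data[3] >= 7
Before h := 3*h - 9: a[1] + a[3*h - 9] <= 4 || 3*data[3] >= 7
Before z := 3*data[z] + 2: a[1] + a[3*h - 9] <= 4 || 3*data[3] >= 7
Before z := h - 7: a[1] + a[3*h - 9] <= 4 || 3*data[3] >= 7
The weakest precondition is a[1] + a[3*h - 9] <= 4 || 3*data[3] >= 7.
Check whether a[1] + a[3*h - 9] <= 1 || 3*data[3] >= 7 implies it.
Every state satisfying the precondition satisfies the weakest precondition: the implication holds.
Answer: valid


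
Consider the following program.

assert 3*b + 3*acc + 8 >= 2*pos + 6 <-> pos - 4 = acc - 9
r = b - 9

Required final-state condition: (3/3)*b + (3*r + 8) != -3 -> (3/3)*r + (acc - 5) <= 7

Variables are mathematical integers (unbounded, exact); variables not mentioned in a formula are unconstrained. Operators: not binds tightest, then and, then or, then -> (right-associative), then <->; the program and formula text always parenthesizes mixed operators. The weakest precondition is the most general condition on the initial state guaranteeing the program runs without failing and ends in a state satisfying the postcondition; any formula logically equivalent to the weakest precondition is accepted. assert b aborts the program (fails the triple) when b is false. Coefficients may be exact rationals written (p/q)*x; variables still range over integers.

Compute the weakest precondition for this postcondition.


Working backward. After the program, the postcondition (3/3)*b + (3*r + 8) != -3 -> (3/3)*r + (acc - 5) <= 7 must hold; in canonical form it is b + 3*r != -11 -> acc + r <= 12.
Before r := b - 9: 4*b != 16 -> acc + b <= 21
Before assert 3*b + 3*acc + 8 >= 2*pos + 6 <-> pos - 4 = acc - 9: (3*acc + 3*b >= 2*pos - 2 <-> pos = acc - 5) and (4*b != 16 -> acc + b <= 21)
Answer: WP = (3*acc + 3*b >= 2*pos - 2 <-> pos = acc - 5) and (4*b != 16 -> acc + b <= 21)


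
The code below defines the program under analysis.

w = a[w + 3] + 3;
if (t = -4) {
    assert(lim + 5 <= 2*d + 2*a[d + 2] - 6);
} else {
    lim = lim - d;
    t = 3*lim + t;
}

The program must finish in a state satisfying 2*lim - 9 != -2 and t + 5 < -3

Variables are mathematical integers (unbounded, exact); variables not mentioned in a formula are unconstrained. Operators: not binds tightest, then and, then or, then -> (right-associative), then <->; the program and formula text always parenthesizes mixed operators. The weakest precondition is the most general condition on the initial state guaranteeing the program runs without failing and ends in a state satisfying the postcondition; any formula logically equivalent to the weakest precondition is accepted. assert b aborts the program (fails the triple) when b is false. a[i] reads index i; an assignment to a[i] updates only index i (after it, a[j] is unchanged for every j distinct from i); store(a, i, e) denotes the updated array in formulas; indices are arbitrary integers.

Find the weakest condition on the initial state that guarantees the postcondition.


Working backward. After the program, the postcondition 2*lim - 9 != -2 and t + 5 < -3 must hold; in canonical form it is 2*lim != 7 and t < -8.
Then branch requires lim <= 2*a[d + 2] + 2*d - 11 and 2*lim != 7 and t < -8; else branch requires 2*lim != 2*d + 7 and 3*lim + t < 3*d - 8.
Before the if: (t = -4 -> (lim <= 2*a[d + 2] + 2*d - 11 and 2*lim != 7 and t < -8)) and ((not (t = -4)) -> (2*lim != 2*d + 7 and 3*lim + t < 3*d - 8))
Before w := a[w + 3] + 3: (t = -4 -> (lim <= 2*a[d + 2] + 2*d - 11 and 2*lim != 7 and t < -8)) and ((not (t = -4)) -> (2*lim != 2*d + 7 and 3*lim + t < 3*d - 8))
Answer: WP = (t = -4 -> (lim <= 2*a[d + 2] + 2*d - 11 and 2*lim != 7 and t < -8)) and ((not (t = -4)) -> (2*lim != 2*d + 7 and 3*lim + t < 3*d - 8))


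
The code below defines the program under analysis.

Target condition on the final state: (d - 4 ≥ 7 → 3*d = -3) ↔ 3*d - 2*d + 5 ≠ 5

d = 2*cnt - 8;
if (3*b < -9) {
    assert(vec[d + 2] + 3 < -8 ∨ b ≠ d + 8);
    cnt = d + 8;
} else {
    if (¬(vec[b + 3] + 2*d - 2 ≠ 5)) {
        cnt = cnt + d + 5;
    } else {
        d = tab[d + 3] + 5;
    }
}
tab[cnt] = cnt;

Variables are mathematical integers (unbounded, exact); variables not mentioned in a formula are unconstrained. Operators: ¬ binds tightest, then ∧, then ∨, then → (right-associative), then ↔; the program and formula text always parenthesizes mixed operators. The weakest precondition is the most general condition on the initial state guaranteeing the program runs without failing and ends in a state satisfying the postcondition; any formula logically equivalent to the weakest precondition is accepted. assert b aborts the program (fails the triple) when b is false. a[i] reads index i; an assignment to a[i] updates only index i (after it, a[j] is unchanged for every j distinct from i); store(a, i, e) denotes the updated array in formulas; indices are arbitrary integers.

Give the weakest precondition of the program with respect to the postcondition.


Working backward. After the program, the postcondition (d - 4 ≥ 7 → 3*d = -3) ↔ 3*d - 2*d + 5 ≠ 5 must hold; in canonical form it is (d ≥ 11 → 3*d = -3) ↔ d ≠ 0.
Before tab[cnt] := cnt: (d ≥ 11 → 3*d = -3) ↔ d ≠ 0
Then branch requires (vec[d + 2] < -11 ∨ b ≠ d + 8) ∧ ((d ≥ 11 → 3*d = -3) ↔ d ≠ 0); else branch requires ((¬(vec[b + 3] + 2*d ≠ 7)) → ((d ≥ 11 → 3*d = -3) ↔ d ≠ 0)) ∧ (vec[b + 3] + 2*d ≠ 7 → ((tab[d + 3] ≥ 6 → 3*tab[d + 3] = -18) ↔ tab[d + 3] ≠ -5)).
Before the if: (3*b < -9 → ((vec[d + 2] < -11 ∨ b ≠ d + 8) ∧ ((d ≥ 11 → 3*d = -3) ↔ d ≠ 0))) ∧ ((¬(3*b < -9)) → (((¬(vec[b + 3] + 2*d ≠ 7)) → ((d ≥ 11 → 3*d = -3) ↔ d ≠ 0)) ∧ (vec[b + 3] + 2*d ≠ 7 → ((tab[d + 3] ≥ 6 → 3*tab[d + 3] = -18) ↔ tab[d + 3] ≠ -5))))
Before d := 2*cnt - 8: (3*b < -9 → ((vec[2*cnt - 6] < -11 ∨ b ≠ 2*cnt) ∧ ((2*cnt ≥ 19 → 6*cnt = 21) ↔ 2*cnt ≠ 8))) ∧ ((¬(3*b < -9)) → (((¬(vec[b + 3] + 4*cnt ≠ 23)) → ((2*cnt ≥ 19 → 6*cnt = 21) ↔ 2*cnt ≠ 8)) ∧ (vec[b + 3] + 4*cnt ≠ 23 → ((tab[2*cnt - 5] ≥ 6 → 3*tab[2*cnt - 5] = -18) ↔ tab[2*cnt - 5] ≠ -5))))
Answer: WP = (3*b < -9 → ((vec[2*cnt - 6] < -11 ∨ b ≠ 2*cnt) ∧ ((2*cnt ≥ 19 → 6*cnt = 21) ↔ 2*cnt ≠ 8))) ∧ ((¬(3*b < -9)) → (((¬(vec[b + 3] + 4*cnt ≠ 23)) → ((2*cnt ≥ 19 → 6*cnt = 21) ↔ 2*cnt ≠ 8)) ∧ (vec[b + 3] + 4*cnt ≠ 23 → ((tab[2*cnt - 5] ≥ 6 → 3*tab[2*cnt - 5] = -18) ↔ tab[2*cnt - 5] ≠ -5))))
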